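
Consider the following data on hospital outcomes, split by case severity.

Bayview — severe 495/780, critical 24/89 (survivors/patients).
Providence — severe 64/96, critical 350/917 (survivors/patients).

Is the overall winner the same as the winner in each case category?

Severe: Bayview 495/780 = 63.5%, Providence 64/96 = 66.7% → Providence
Critical: Bayview 24/89 = 27.0%, Providence 350/917 = 38.2% → Providence
Overall: Bayview 519/869 = 59.7%, Providence 414/1013 = 40.9% → Bayview
Providence wins each case group but Bayview wins overall — the comparison reverses. Providence's patients skew toward critical, which has a lower base rate.

No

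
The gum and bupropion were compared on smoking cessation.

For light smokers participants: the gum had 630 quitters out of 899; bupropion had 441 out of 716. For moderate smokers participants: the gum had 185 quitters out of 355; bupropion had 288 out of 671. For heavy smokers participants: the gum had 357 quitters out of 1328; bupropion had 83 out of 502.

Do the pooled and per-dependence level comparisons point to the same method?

Yes

Light smokers: the gum 630/899 = 70.1%, bupropion 441/716 = 61.6% → the gum
Moderate smokers: the gum 185/355 = 52.1%, bupropion 288/671 = 42.9% → the gum
Heavy smokers: the gum 357/1328 = 26.9%, bupropion 83/502 = 16.5% → the gum
Overall: the gum 1172/2582 = 45.4%, bupropion 812/1889 = 43.0% → the gum
The gum wins overall and in every dependence group — no reversal.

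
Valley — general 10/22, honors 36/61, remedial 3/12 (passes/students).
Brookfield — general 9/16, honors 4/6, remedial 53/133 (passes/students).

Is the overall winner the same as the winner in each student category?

General: Valley 10/22 = 45.5%, Brookfield 9/16 = 56.2% → Brookfield
Honors: Valley 36/61 = 59.0%, Brookfield 4/6 = 66.7% → Brookfield
Remedial: Valley 3/12 = 25.0%, Brookfield 53/133 = 39.8% → Brookfield
Overall: Valley 49/95 = 51.6%, Brookfield 66/155 = 42.6% → Valley
Brookfield wins each student group but Valley wins overall — the comparison reverses. Brookfield's students skew toward remedial, which has a lower base rate.

No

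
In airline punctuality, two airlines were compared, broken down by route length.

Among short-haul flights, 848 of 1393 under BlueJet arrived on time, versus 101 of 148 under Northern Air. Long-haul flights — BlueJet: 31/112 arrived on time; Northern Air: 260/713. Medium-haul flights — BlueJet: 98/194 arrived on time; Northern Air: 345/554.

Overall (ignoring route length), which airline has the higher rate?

BlueJet

Short-haul: BlueJet 848/1393 = 60.9%, Northern Air 101/148 = 68.2% → Northern Air
Long-haul: BlueJet 31/112 = 27.7%, Northern Air 260/713 = 36.5% → Northern Air
Medium-haul: BlueJet 98/194 = 50.5%, Northern Air 345/554 = 62.3% → Northern Air
Overall: BlueJet 977/1699 = 57.5%, Northern Air 706/1415 = 49.9% → BlueJet
(Northern Air wins every route group but BlueJet wins overall — Northern Air's flights skew toward the low-rate long-haul group.)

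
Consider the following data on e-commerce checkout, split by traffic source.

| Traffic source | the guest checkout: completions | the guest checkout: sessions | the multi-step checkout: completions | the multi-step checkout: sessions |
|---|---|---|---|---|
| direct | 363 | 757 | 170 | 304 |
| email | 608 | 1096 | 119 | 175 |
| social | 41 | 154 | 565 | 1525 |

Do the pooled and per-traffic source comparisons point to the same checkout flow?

No

Direct: the guest checkout 363/757 = 48.0%, the multi-step checkout 170/304 = 55.9% → the multi-step checkout
Email: the guest checkout 608/1096 = 55.5%, the multi-step checkout 119/175 = 68.0% → the multi-step checkout
Social: the guest checkout 41/154 = 26.6%, the multi-step checkout 565/1525 = 37.0% → the multi-step checkout
Overall: the guest checkout 1012/2007 = 50.4%, the multi-step checkout 854/2004 = 42.6% → the guest checkout
The multi-step checkout wins each traffic group but the guest checkout wins overall — the comparison reverses. The multi-step checkout's sessions skew toward social, which has a lower base rate.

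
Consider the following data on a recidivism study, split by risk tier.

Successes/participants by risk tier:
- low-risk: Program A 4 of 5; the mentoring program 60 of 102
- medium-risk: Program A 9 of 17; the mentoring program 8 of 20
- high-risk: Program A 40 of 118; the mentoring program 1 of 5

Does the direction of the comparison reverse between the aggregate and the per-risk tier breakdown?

Yes

Low-risk: Program A 4/5 = 80.0%, the mentoring program 60/102 = 58.8% → Program A
Medium-risk: Program A 9/17 = 52.9%, the mentoring program 8/20 = 40.0% → Program A
High-risk: Program A 40/118 = 33.9%, the mentoring program 1/5 = 20.0% → Program A
Overall: Program A 53/140 = 37.9%, the mentoring program 69/127 = 54.3% → the mentoring program
Program A wins each risk group but the mentoring program wins overall — the comparison reverses. Program A's participants skew toward high-risk, which has a lower base rate.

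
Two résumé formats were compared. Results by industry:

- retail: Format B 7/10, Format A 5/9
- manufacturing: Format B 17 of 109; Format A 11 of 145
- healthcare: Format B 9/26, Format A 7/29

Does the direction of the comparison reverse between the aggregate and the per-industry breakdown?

No

Retail: Format B 7/10 = 70.0%, Format A 5/9 = 55.6% → Format B
Manufacturing: Format B 17/109 = 15.6%, Format A 11/145 = 7.6% → Format B
Healthcare: Format B 9/26 = 34.6%, Format A 7/29 = 24.1% → Format B
Overall: Format B 33/145 = 22.8%, Format A 23/183 = 12.6% → Format B
Format B wins overall and in every industry group — no reversal.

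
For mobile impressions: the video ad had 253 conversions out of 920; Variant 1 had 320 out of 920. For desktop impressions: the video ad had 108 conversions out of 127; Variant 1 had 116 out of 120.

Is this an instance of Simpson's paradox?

Mobile: the video ad 253/920 = 27.5%, Variant 1 320/920 = 34.8% → Variant 1
Desktop: the video ad 108/127 = 85.0%, Variant 1 116/120 = 96.7% → Variant 1
Overall: the video ad 361/1047 = 34.5%, Variant 1 436/1040 = 41.9% → Variant 1
Variant 1 wins overall and in every device group — no reversal.

No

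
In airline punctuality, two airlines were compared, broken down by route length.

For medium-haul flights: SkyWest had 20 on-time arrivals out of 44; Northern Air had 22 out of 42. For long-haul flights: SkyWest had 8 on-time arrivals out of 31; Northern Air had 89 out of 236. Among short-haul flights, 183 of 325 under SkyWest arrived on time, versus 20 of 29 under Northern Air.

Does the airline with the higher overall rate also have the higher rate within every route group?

Medium-haul: SkyWest 20/44 = 45.5%, Northern Air 22/42 = 52.4% → Northern Air
Long-haul: SkyWest 8/31 = 25.8%, Northern Air 89/236 = 37.7% → Northern Air
Short-haul: SkyWest 183/325 = 56.3%, Northern Air 20/29 = 69.0% → Northern Air
Overall: SkyWest 211/400 = 52.8%, Northern Air 131/307 = 42.7% → SkyWest
Northern Air wins each route group but SkyWest wins overall — the comparison reverses. Northern Air's flights skew toward long-haul, which has a lower base rate.

No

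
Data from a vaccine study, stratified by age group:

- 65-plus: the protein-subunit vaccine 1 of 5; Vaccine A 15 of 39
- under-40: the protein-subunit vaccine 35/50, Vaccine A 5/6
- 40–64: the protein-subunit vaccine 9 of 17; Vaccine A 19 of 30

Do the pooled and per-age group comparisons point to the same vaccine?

No

65-plus: the protein-subunit vaccine 1/5 = 20.0%, Vaccine A 15/39 = 38.5% → Vaccine A
Under-40: the protein-subunit vaccine 35/50 = 70.0%, Vaccine A 5/6 = 83.3% → Vaccine A
40–64: the protein-subunit vaccine 9/17 = 52.9%, Vaccine A 19/30 = 63.3% → Vaccine A
Overall: the protein-subunit vaccine 45/72 = 62.5%, Vaccine A 39/75 = 52.0% → the protein-subunit vaccine
Vaccine A wins each age group but the protein-subunit vaccine wins overall — the comparison reverses. Vaccine A's recipients skew toward 65-plus, which has a lower base rate.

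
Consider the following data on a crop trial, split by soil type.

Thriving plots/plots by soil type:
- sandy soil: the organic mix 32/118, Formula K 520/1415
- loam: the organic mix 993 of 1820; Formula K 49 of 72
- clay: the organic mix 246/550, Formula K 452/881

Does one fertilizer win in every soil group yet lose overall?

Yes

Sandy soil: the organic mix 32/118 = 27.1%, Formula K 520/1415 = 36.7% → Formula K
Loam: the organic mix 993/1820 = 54.6%, Formula K 49/72 = 68.1% → Formula K
Clay: the organic mix 246/550 = 44.7%, Formula K 452/881 = 51.3% → Formula K
Overall: the organic mix 1271/2488 = 51.1%, Formula K 1021/2368 = 43.1% → the organic mix
Formula K wins each soil group but the organic mix wins overall — the comparison reverses. Formula K's plots skew toward sandy soil, which has a lower base rate.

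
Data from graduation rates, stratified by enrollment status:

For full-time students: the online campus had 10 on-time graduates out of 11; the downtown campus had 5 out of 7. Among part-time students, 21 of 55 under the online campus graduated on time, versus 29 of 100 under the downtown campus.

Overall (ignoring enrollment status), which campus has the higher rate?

Full-time: the online campus 10/11 = 90.9%, the downtown campus 5/7 = 71.4% → the online campus
Part-time: the online campus 21/55 = 38.2%, the downtown campus 29/100 = 29.0% → the online campus
Overall: the online campus 31/66 = 47.0%, the downtown campus 34/107 = 31.8% → the online campus

the online campus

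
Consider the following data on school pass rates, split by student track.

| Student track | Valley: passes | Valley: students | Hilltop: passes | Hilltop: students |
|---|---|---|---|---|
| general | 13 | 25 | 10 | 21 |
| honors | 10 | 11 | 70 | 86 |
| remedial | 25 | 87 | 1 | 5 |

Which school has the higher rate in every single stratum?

Valley

General: Valley 13/25 = 52.0%, Hilltop 10/21 = 47.6% → Valley
Honors: Valley 10/11 = 90.9%, Hilltop 70/86 = 81.4% → Valley
Remedial: Valley 25/87 = 28.7%, Hilltop 1/5 = 20.0% → Valley
Valley has the higher rate in all 3 groups.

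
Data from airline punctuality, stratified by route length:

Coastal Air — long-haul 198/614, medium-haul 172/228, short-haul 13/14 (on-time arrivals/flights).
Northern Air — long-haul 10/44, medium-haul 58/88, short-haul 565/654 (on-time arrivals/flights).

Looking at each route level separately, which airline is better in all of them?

Long-haul: Coastal Air 198/614 = 32.2%, Northern Air 10/44 = 22.7% → Coastal Air
Medium-haul: Coastal Air 172/228 = 75.4%, Northern Air 58/88 = 65.9% → Coastal Air
Short-haul: Coastal Air 13/14 = 92.9%, Northern Air 565/654 = 86.4% → Coastal Air
Coastal Air has the higher rate in all 3 groups.

Coastal Air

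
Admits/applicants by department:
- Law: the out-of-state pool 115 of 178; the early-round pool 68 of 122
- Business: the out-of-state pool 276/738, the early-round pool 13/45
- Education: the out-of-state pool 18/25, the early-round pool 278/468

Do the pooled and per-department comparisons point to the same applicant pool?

Law: the out-of-state pool 115/178 = 64.6%, the early-round pool 68/122 = 55.7% → the out-of-state pool
Business: the out-of-state pool 276/738 = 37.4%, the early-round pool 13/45 = 28.9% → the out-of-state pool
Education: the out-of-state pool 18/25 = 72.0%, the early-round pool 278/468 = 59.4% → the out-of-state pool
Overall: the out-of-state pool 409/941 = 43.5%, the early-round pool 359/635 = 56.5% → the early-round pool
The out-of-state pool wins each department group but the early-round pool wins overall — the comparison reverses. The out-of-state pool's applicants skew toward Business, which has a lower base rate.

No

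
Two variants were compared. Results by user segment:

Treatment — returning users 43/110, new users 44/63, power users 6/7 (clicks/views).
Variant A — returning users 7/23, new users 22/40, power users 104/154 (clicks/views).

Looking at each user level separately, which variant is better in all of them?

Returning users: Treatment 43/110 = 39.1%, Variant A 7/23 = 30.4% → Treatment
New users: Treatment 44/63 = 69.8%, Variant A 22/40 = 55.0% → Treatment
Power users: Treatment 6/7 = 85.7%, Variant A 104/154 = 67.5% → Treatment
Treatment has the higher rate in all 3 groups.

Treatment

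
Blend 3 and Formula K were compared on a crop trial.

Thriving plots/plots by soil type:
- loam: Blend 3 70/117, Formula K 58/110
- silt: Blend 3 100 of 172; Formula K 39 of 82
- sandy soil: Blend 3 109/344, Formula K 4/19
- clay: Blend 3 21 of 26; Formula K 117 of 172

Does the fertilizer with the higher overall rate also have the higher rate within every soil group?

No

Loam: Blend 3 70/117 = 59.8%, Formula K 58/110 = 52.7% → Blend 3
Silt: Blend 3 100/172 = 58.1%, Formula K 39/82 = 47.6% → Blend 3
Sandy soil: Blend 3 109/344 = 31.7%, Formula K 4/19 = 21.1% → Blend 3
Clay: Blend 3 21/26 = 80.8%, Formula K 117/172 = 68.0% → Blend 3
Overall: Blend 3 300/659 = 45.5%, Formula K 218/383 = 56.9% → Formula K
Blend 3 wins each soil group but Formula K wins overall — the comparison reverses. Blend 3's plots skew toward sandy soil, which has a lower base rate.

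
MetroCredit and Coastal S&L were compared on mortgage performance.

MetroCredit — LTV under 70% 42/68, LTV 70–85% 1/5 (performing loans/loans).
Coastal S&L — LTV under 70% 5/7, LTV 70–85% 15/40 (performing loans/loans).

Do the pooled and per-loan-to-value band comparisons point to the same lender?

LTV under 70%: MetroCredit 42/68 = 61.8%, Coastal S&L 5/7 = 71.4% → Coastal S&L
LTV 70–85%: MetroCredit 1/5 = 20.0%, Coastal S&L 15/40 = 37.5% → Coastal S&L
Overall: MetroCredit 43/73 = 58.9%, Coastal S&L 20/47 = 42.6% → MetroCredit
Coastal S&L wins each loan-to-value group but MetroCredit wins overall — the comparison reverses. Coastal S&L's loans skew toward LTV 70–85%, which has a lower base rate.

No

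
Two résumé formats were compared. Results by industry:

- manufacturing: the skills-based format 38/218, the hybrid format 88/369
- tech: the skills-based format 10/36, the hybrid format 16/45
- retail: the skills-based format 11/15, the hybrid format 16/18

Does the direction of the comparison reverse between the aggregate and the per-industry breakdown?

No

Manufacturing: the skills-based format 38/218 = 17.4%, the hybrid format 88/369 = 23.8% → the hybrid format
Tech: the skills-based format 10/36 = 27.8%, the hybrid format 16/45 = 35.6% → the hybrid format
Retail: the skills-based format 11/15 = 73.3%, the hybrid format 16/18 = 88.9% → the hybrid format
Overall: the skills-based format 59/269 = 21.9%, the hybrid format 120/432 = 27.8% → the hybrid format
The hybrid format wins overall and in every industry group — no reversal.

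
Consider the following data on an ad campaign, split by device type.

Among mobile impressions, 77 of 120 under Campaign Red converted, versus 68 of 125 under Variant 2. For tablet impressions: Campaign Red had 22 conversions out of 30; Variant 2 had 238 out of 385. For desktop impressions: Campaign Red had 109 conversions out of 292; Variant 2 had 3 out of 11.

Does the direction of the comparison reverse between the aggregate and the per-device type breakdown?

Yes

Mobile: Campaign Red 77/120 = 64.2%, Variant 2 68/125 = 54.4% → Campaign Red
Tablet: Campaign Red 22/30 = 73.3%, Variant 2 238/385 = 61.8% → Campaign Red
Desktop: Campaign Red 109/292 = 37.3%, Variant 2 3/11 = 27.3% → Campaign Red
Overall: Campaign Red 208/442 = 47.1%, Variant 2 309/521 = 59.3% → Variant 2
Campaign Red wins each device group but Variant 2 wins overall — the comparison reverses. Campaign Red's impressions skew toward desktop, which has a lower base rate.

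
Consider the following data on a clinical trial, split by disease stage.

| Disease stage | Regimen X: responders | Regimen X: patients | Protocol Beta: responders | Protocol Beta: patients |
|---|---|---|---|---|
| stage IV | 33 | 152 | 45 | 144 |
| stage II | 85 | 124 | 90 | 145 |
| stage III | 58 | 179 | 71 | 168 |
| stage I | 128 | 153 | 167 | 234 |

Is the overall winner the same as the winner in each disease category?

Stage IV: Regimen X 33/152 = 21.7%, Protocol Beta 45/144 = 31.2% → Protocol Beta
Stage II: Regimen X 85/124 = 68.5%, Protocol Beta 90/145 = 62.1% → Regimen X
Stage III: Regimen X 58/179 = 32.4%, Protocol Beta 71/168 = 42.3% → Protocol Beta
Stage I: Regimen X 128/153 = 83.7%, Protocol Beta 167/234 = 71.4% → Regimen X
Overall: Regimen X 304/608 = 50.0%, Protocol Beta 373/691 = 54.0% → Protocol Beta
Neither sweeps: Regimen X wins 2 of 4 groups, Protocol Beta wins 2. Protocol Beta wins overall but not every group — no Simpson reversal.

No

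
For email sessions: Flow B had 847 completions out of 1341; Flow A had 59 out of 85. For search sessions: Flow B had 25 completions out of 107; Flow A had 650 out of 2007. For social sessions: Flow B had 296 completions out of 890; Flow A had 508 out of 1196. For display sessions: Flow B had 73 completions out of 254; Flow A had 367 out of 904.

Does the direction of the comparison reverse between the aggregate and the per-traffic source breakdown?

Yes

Email: Flow B 847/1341 = 63.2%, Flow A 59/85 = 69.4% → Flow A
Search: Flow B 25/107 = 23.4%, Flow A 650/2007 = 32.4% → Flow A
Social: Flow B 296/890 = 33.3%, Flow A 508/1196 = 42.5% → Flow A
Display: Flow B 73/254 = 28.7%, Flow A 367/904 = 40.6% → Flow A
Overall: Flow B 1241/2592 = 47.9%, Flow A 1584/4192 = 37.8% → Flow B
Flow A wins each traffic group but Flow B wins overall — the comparison reverses. Flow A's sessions skew toward search, which has a lower base rate.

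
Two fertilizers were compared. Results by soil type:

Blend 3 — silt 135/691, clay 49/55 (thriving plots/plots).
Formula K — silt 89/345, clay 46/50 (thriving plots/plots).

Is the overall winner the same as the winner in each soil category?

Silt: Blend 3 135/691 = 19.5%, Formula K 89/345 = 25.8% → Formula K
Clay: Blend 3 49/55 = 89.1%, Formula K 46/50 = 92.0% → Formula K
Overall: Blend 3 184/746 = 24.7%, Formula K 135/395 = 34.2% → Formula K
Formula K wins overall and in every soil group — no reversal.

Yes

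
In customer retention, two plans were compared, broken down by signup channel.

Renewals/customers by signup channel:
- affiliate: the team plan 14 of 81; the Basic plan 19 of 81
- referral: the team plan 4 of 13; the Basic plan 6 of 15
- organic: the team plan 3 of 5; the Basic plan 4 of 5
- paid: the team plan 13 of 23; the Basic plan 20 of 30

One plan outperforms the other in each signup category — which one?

the Basic plan

Affiliate: the team plan 14/81 = 17.3%, the Basic plan 19/81 = 23.5% → the Basic plan
Referral: the team plan 4/13 = 30.8%, the Basic plan 6/15 = 40.0% → the Basic plan
Organic: the team plan 3/5 = 60.0%, the Basic plan 4/5 = 80.0% → the Basic plan
Paid: the team plan 13/23 = 56.5%, the Basic plan 20/30 = 66.7% → the Basic plan
The Basic plan has the higher rate in all 4 groups.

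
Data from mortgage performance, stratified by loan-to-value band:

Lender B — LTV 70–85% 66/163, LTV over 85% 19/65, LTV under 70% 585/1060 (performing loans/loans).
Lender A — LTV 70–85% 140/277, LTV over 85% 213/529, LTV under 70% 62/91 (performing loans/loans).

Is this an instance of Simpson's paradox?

LTV 70–85%: Lender B 66/163 = 40.5%, Lender A 140/277 = 50.5% → Lender A
LTV over 85%: Lender B 19/65 = 29.2%, Lender A 213/529 = 40.3% → Lender A
LTV under 70%: Lender B 585/1060 = 55.2%, Lender A 62/91 = 68.1% → Lender A
Overall: Lender B 670/1288 = 52.0%, Lender A 415/897 = 46.3% → Lender B
Lender A wins each loan-to-value group but Lender B wins overall — the comparison reverses. Lender A's loans skew toward LTV over 85%, which has a lower base rate.

Yes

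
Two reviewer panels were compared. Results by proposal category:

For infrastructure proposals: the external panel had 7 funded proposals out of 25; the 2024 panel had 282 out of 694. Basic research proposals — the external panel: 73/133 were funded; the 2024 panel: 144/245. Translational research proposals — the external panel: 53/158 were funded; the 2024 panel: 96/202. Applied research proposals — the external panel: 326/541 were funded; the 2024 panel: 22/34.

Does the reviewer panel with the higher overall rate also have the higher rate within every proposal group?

No

Infrastructure: the external panel 7/25 = 28.0%, the 2024 panel 282/694 = 40.6% → the 2024 panel
Basic research: the external panel 73/133 = 54.9%, the 2024 panel 144/245 = 58.8% → the 2024 panel
Translational research: the external panel 53/158 = 33.5%, the 2024 panel 96/202 = 47.5% → the 2024 panel
Applied research: the external panel 326/541 = 60.3%, the 2024 panel 22/34 = 64.7% → the 2024 panel
Overall: the external panel 459/857 = 53.6%, the 2024 panel 544/1175 = 46.3% → the external panel
The 2024 panel wins each proposal group but the external panel wins overall — the comparison reverses. The 2024 panel's proposals skew toward infrastructure, which has a lower base rate.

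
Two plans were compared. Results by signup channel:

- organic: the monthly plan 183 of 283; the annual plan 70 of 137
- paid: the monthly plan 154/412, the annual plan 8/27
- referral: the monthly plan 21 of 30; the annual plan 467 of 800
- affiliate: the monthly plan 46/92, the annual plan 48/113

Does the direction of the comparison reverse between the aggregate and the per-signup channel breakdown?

Yes

Organic: the monthly plan 183/283 = 64.7%, the annual plan 70/137 = 51.1% → the monthly plan
Paid: the monthly plan 154/412 = 37.4%, the annual plan 8/27 = 29.6% → the monthly plan
Referral: the monthly plan 21/30 = 70.0%, the annual plan 467/800 = 58.4% → the monthly plan
Affiliate: the monthly plan 46/92 = 50.0%, the annual plan 48/113 = 42.5% → the monthly plan
Overall: the monthly plan 404/817 = 49.4%, the annual plan 593/1077 = 55.1% → the annual plan
The monthly plan wins each signup group but the annual plan wins overall — the comparison reverses. The monthly plan's customers skew toward paid, which has a lower base rate.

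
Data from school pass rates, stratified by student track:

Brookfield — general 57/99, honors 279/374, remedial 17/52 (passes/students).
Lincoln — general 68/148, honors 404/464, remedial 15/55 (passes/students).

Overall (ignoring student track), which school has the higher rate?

General: Brookfield 57/99 = 57.6%, Lincoln 68/148 = 45.9% → Brookfield
Honors: Brookfield 279/374 = 74.6%, Lincoln 404/464 = 87.1% → Lincoln
Remedial: Brookfield 17/52 = 32.7%, Lincoln 15/55 = 27.3% → Brookfield
Overall: Brookfield 353/525 = 67.2%, Lincoln 487/667 = 73.0% → Lincoln
(Neither sweeps every student group, but Lincoln has the higher pooled rate.)

Lincoln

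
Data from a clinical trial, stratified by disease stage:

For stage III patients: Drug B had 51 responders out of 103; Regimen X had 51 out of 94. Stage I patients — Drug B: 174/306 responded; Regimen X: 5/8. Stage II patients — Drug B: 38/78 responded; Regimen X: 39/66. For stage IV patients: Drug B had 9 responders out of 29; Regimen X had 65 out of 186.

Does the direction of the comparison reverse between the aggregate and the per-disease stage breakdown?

Stage III: Drug B 51/103 = 49.5%, Regimen X 51/94 = 54.3% → Regimen X
Stage I: Drug B 174/306 = 56.9%, Regimen X 5/8 = 62.5% → Regimen X
Stage II: Drug B 38/78 = 48.7%, Regimen X 39/66 = 59.1% → Regimen X
Stage IV: Drug B 9/29 = 31.0%, Regimen X 65/186 = 34.9% → Regimen X
Overall: Drug B 272/516 = 52.7%, Regimen X 160/354 = 45.2% → Drug B
Regimen X wins each disease group but Drug B wins overall — the comparison reverses. Regimen X's patients skew toward stage IV, which has a lower base rate.

Yes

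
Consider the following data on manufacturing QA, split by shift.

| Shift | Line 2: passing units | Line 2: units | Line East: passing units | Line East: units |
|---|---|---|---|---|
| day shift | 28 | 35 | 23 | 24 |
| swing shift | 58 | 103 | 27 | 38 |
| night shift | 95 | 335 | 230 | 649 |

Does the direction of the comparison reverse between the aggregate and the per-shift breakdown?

Day shift: Line 2 28/35 = 80.0%, Line East 23/24 = 95.8% → Line East
Swing shift: Line 2 58/103 = 56.3%, Line East 27/38 = 71.1% → Line East
Night shift: Line 2 95/335 = 28.4%, Line East 230/649 = 35.4% → Line East
Overall: Line 2 181/473 = 38.3%, Line East 280/711 = 39.4% → Line East
Line East wins overall and in every shift group — no reversal.

No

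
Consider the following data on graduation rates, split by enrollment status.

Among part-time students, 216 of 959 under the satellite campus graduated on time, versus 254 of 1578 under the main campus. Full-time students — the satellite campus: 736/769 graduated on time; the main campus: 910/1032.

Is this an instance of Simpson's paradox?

Part-time: the satellite campus 216/959 = 22.5%, the main campus 254/1578 = 16.1% → the satellite campus
Full-time: the satellite campus 736/769 = 95.7%, the main campus 910/1032 = 88.2% → the satellite campus
Overall: the satellite campus 952/1728 = 55.1%, the main campus 1164/2610 = 44.6% → the satellite campus
The satellite campus wins overall and in every enrollment group — no reversal.

No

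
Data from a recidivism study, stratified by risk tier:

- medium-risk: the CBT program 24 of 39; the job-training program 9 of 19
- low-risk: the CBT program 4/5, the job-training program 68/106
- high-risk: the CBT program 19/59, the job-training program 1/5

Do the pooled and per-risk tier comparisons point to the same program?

Medium-risk: the CBT program 24/39 = 61.5%, the job-training program 9/19 = 47.4% → the CBT program
Low-risk: the CBT program 4/5 = 80.0%, the job-training program 68/106 = 64.2% → the CBT program
High-risk: the CBT program 19/59 = 32.2%, the job-training program 1/5 = 20.0% → the CBT program
Overall: the CBT program 47/103 = 45.6%, the job-training program 78/130 = 60.0% → the job-training program
The CBT program wins each risk group but the job-training program wins overall — the comparison reverses. The CBT program's participants skew toward high-risk, which has a lower base rate.

No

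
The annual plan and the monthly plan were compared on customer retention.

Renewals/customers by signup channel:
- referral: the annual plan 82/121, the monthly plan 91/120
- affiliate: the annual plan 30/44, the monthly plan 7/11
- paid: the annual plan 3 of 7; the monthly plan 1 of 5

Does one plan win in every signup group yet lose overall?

No

Referral: the annual plan 82/121 = 67.8%, the monthly plan 91/120 = 75.8% → the monthly plan
Affiliate: the annual plan 30/44 = 68.2%, the monthly plan 7/11 = 63.6% → the annual plan
Paid: the annual plan 3/7 = 42.9%, the monthly plan 1/5 = 20.0% → the annual plan
Overall: the annual plan 115/172 = 66.9%, the monthly plan 99/136 = 72.8% → the monthly plan
Neither sweeps: the annual plan wins 2 of 3 groups, the monthly plan wins 1. The monthly plan wins overall but not every group — no Simpson reversal.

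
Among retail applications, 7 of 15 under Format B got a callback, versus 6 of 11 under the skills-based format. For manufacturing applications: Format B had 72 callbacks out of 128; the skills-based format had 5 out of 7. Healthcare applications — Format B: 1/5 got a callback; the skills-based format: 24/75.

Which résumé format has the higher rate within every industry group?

Retail: Format B 7/15 = 46.7%, the skills-based format 6/11 = 54.5% → the skills-based format
Manufacturing: Format B 72/128 = 56.2%, the skills-based format 5/7 = 71.4% → the skills-based format
Healthcare: Format B 1/5 = 20.0%, the skills-based format 24/75 = 32.0% → the skills-based format
The skills-based format has the higher rate in all 3 groups.

the skills-based format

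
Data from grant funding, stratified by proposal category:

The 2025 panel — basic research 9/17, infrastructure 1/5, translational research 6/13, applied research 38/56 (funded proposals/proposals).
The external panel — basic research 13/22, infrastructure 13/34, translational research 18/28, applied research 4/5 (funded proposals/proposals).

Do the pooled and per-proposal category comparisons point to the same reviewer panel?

Basic research: the 2025 panel 9/17 = 52.9%, the external panel 13/22 = 59.1% → the external panel
Infrastructure: the 2025 panel 1/5 = 20.0%, the external panel 13/34 = 38.2% → the external panel
Translational research: the 2025 panel 6/13 = 46.2%, the external panel 18/28 = 64.3% → the external panel
Applied research: the 2025 panel 38/56 = 67.9%, the external panel 4/5 = 80.0% → the external panel
Overall: the 2025 panel 54/91 = 59.3%, the external panel 48/89 = 53.9% → the 2025 panel
The external panel wins each proposal group but the 2025 panel wins overall — the comparison reverses. The external panel's proposals skew toward infrastructure, which has a lower base rate.

No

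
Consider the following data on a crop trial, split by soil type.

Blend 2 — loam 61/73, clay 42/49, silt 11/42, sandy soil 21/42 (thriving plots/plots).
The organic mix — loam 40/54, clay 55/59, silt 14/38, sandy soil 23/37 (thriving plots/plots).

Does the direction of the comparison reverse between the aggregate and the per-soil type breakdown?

Loam: Blend 2 61/73 = 83.6%, the organic mix 40/54 = 74.1% → Blend 2
Clay: Blend 2 42/49 = 85.7%, the organic mix 55/59 = 93.2% → the organic mix
Silt: Blend 2 11/42 = 26.2%, the organic mix 14/38 = 36.8% → the organic mix
Sandy soil: Blend 2 21/42 = 50.0%, the organic mix 23/37 = 62.2% → the organic mix
Overall: Blend 2 135/206 = 65.5%, the organic mix 132/188 = 70.2% → the organic mix
Neither sweeps: Blend 2 wins 1 of 4 groups, the organic mix wins 3. The organic mix wins overall but not every group — no Simpson reversal.

No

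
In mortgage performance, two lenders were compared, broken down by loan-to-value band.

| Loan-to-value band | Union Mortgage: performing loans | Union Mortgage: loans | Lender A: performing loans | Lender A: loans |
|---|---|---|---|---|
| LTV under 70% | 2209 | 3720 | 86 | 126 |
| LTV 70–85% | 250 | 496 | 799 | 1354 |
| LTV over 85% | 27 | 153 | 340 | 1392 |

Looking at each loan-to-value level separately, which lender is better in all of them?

LTV under 70%: Union Mortgage 2209/3720 = 59.4%, Lender A 86/126 = 68.3% → Lender A
LTV 70–85%: Union Mortgage 250/496 = 50.4%, Lender A 799/1354 = 59.0% → Lender A
LTV over 85%: Union Mortgage 27/153 = 17.6%, Lender A 340/1392 = 24.4% → Lender A
Lender A has the higher rate in all 3 groups.

Lender A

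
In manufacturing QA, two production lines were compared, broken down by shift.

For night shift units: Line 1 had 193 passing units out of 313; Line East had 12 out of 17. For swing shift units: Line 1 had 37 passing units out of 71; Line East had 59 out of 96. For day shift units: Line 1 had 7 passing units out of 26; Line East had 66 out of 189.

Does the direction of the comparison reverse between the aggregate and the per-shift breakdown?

Yes

Night shift: Line 1 193/313 = 61.7%, Line East 12/17 = 70.6% → Line East
Swing shift: Line 1 37/71 = 52.1%, Line East 59/96 = 61.5% → Line East
Day shift: Line 1 7/26 = 26.9%, Line East 66/189 = 34.9% → Line East
Overall: Line 1 237/410 = 57.8%, Line East 137/302 = 45.4% → Line 1
Line East wins each shift group but Line 1 wins overall — the comparison reverses. Line East's units skew toward day shift, which has a lower base rate.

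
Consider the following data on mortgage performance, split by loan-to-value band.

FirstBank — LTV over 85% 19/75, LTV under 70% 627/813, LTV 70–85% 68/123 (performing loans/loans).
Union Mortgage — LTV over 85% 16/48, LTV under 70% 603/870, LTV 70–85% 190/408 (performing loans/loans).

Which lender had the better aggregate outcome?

LTV over 85%: FirstBank 19/75 = 25.3%, Union Mortgage 16/48 = 33.3% → Union Mortgage
LTV under 70%: FirstBank 627/813 = 77.1%, Union Mortgage 603/870 = 69.3% → FirstBank
LTV 70–85%: FirstBank 68/123 = 55.3%, Union Mortgage 190/408 = 46.6% → FirstBank
Overall: FirstBank 714/1011 = 70.6%, Union Mortgage 809/1326 = 61.0% → FirstBank
(Neither sweeps every loan-to-value group, but FirstBank has the higher pooled rate.)

FirstBank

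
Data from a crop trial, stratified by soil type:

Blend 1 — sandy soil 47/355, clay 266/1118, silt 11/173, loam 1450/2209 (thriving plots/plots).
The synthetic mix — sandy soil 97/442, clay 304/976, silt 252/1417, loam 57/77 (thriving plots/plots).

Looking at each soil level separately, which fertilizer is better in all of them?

the synthetic mix

Sandy soil: Blend 1 47/355 = 13.2%, the synthetic mix 97/442 = 21.9% → the synthetic mix
Clay: Blend 1 266/1118 = 23.8%, the synthetic mix 304/976 = 31.1% → the synthetic mix
Silt: Blend 1 11/173 = 6.4%, the synthetic mix 252/1417 = 17.8% → the synthetic mix
Loam: Blend 1 1450/2209 = 65.6%, the synthetic mix 57/77 = 74.0% → the synthetic mix
The synthetic mix has the higher rate in all 4 groups.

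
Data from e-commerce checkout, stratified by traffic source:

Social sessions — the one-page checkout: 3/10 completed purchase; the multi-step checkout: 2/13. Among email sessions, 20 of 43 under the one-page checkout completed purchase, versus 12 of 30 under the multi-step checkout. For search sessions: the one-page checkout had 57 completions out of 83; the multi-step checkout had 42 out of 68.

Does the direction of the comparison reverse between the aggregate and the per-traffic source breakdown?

Social: the one-page checkout 3/10 = 30.0%, the multi-step checkout 2/13 = 15.4% → the one-page checkout
Email: the one-page checkout 20/43 = 46.5%, the multi-step checkout 12/30 = 40.0% → the one-page checkout
Search: the one-page checkout 57/83 = 68.7%, the multi-step checkout 42/68 = 61.8% → the one-page checkout
Overall: the one-page checkout 80/136 = 58.8%, the multi-step checkout 56/111 = 50.5% → the one-page checkout
The one-page checkout wins overall and in every traffic group — no reversal.

No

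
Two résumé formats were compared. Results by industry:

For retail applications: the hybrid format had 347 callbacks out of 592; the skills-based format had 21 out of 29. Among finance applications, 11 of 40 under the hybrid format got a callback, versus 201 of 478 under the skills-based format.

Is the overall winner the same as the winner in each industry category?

Retail: the hybrid format 347/592 = 58.6%, the skills-based format 21/29 = 72.4% → the skills-based format
Finance: the hybrid format 11/40 = 27.5%, the skills-based format 201/478 = 42.1% → the skills-based format
Overall: the hybrid format 358/632 = 56.6%, the skills-based format 222/507 = 43.8% → the hybrid format
The skills-based format wins each industry group but the hybrid format wins overall — the comparison reverses. The skills-based format's applications skew toward finance, which has a lower base rate.

No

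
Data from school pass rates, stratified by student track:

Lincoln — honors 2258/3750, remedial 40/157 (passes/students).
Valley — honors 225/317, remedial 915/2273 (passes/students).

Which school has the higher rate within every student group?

Valley

Honors: Lincoln 2258/3750 = 60.2%, Valley 225/317 = 71.0% → Valley
Remedial: Lincoln 40/157 = 25.5%, Valley 915/2273 = 40.3% → Valley
Valley has the higher rate in both groups.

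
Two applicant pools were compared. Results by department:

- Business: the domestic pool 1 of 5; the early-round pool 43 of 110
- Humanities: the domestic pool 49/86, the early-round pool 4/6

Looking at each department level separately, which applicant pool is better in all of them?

Business: the domestic pool 1/5 = 20.0%, the early-round pool 43/110 = 39.1% → the early-round pool
Humanities: the domestic pool 49/86 = 57.0%, the early-round pool 4/6 = 66.7% → the early-round pool
The early-round pool has the higher rate in both groups.

the early-round pool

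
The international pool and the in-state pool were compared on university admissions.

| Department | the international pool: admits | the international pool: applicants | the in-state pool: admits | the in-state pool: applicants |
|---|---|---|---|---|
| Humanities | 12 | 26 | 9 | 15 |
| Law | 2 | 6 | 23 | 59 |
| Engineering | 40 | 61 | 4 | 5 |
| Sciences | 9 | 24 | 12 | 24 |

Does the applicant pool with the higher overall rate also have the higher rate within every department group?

Humanities: the international pool 12/26 = 46.2%, the in-state pool 9/15 = 60.0% → the in-state pool
Law: the international pool 2/6 = 33.3%, the in-state pool 23/59 = 39.0% → the in-state pool
Engineering: the international pool 40/61 = 65.6%, the in-state pool 4/5 = 80.0% → the in-state pool
Sciences: the international pool 9/24 = 37.5%, the in-state pool 12/24 = 50.0% → the in-state pool
Overall: the international pool 63/117 = 53.8%, the in-state pool 48/103 = 46.6% → the international pool
The in-state pool wins each department group but the international pool wins overall — the comparison reverses. The in-state pool's applicants skew toward Law, which has a lower base rate.

No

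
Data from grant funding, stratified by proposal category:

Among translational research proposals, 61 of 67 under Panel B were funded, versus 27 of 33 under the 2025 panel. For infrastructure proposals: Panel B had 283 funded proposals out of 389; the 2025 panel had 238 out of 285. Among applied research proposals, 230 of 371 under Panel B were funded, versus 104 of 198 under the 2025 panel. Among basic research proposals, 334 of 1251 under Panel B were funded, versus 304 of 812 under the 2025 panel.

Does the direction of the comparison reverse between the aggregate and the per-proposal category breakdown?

Translational research: Panel B 61/67 = 91.0%, the 2025 panel 27/33 = 81.8% → Panel B
Infrastructure: Panel B 283/389 = 72.8%, the 2025 panel 238/285 = 83.5% → the 2025 panel
Applied research: Panel B 230/371 = 62.0%, the 2025 panel 104/198 = 52.5% → Panel B
Basic research: Panel B 334/1251 = 26.7%, the 2025 panel 304/812 = 37.4% → the 2025 panel
Overall: Panel B 908/2078 = 43.7%, the 2025 panel 673/1328 = 50.7% → the 2025 panel
Neither sweeps: Panel B wins 2 of 4 groups, the 2025 panel wins 2. The 2025 panel wins overall but not every group — no Simpson reversal.

No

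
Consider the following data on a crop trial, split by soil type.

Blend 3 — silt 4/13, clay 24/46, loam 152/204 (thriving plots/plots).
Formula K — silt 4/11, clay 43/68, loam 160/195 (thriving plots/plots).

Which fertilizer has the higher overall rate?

Silt: Blend 3 4/13 = 30.8%, Formula K 4/11 = 36.4% → Formula K
Clay: Blend 3 24/46 = 52.2%, Formula K 43/68 = 63.2% → Formula K
Loam: Blend 3 152/204 = 74.5%, Formula K 160/195 = 82.1% → Formula K
Overall: Blend 3 180/263 = 68.4%, Formula K 207/274 = 75.5% → Formula K

Formula K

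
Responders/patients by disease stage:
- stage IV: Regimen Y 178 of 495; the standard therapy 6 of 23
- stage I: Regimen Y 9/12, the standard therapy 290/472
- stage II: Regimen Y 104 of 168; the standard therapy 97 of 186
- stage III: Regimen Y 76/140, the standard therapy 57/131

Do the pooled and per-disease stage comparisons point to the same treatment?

No

Stage IV: Regimen Y 178/495 = 36.0%, the standard therapy 6/23 = 26.1% → Regimen Y
Stage I: Regimen Y 9/12 = 75.0%, the standard therapy 290/472 = 61.4% → Regimen Y
Stage II: Regimen Y 104/168 = 61.9%, the standard therapy 97/186 = 52.2% → Regimen Y
Stage III: Regimen Y 76/140 = 54.3%, the standard therapy 57/131 = 43.5% → Regimen Y
Overall: Regimen Y 367/815 = 45.0%, the standard therapy 450/812 = 55.4% → the standard therapy
Regimen Y wins each disease group but the standard therapy wins overall — the comparison reverses. Regimen Y's patients skew toward stage IV, which has a lower base rate.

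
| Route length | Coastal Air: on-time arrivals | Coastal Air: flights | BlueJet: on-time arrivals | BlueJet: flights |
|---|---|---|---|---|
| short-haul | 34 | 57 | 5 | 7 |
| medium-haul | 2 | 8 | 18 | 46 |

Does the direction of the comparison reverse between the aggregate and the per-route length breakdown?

Yes

Short-haul: Coastal Air 34/57 = 59.6%, BlueJet 5/7 = 71.4% → BlueJet
Medium-haul: Coastal Air 2/8 = 25.0%, BlueJet 18/46 = 39.1% → BlueJet
Overall: Coastal Air 36/65 = 55.4%, BlueJet 23/53 = 43.4% → Coastal Air
BlueJet wins each route group but Coastal Air wins overall — the comparison reverses. BlueJet's flights skew toward medium-haul, which has a lower base rate.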